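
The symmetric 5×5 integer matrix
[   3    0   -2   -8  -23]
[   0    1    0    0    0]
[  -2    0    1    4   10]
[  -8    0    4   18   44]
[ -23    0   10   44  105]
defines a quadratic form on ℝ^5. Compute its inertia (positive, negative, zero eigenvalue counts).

step 0: pivot 3 → sign +
step 1: pivot 1 → sign +
step 2: pivot -1/3 → sign −
step 3: pivot 2 → sign +
step 4: pivot 6 → sign +
signature = (4, 1, 0)

Answer: (4, 1, 0)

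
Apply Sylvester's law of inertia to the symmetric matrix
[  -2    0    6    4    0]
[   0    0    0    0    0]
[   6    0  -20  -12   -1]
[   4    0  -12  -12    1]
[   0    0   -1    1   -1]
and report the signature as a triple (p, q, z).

step 0: pivot -2 → sign −
step 1: pivot -2 → sign −
step 2: pivot -4 → sign −
step 3: pivot -1/4 → sign −
step 4: row/col 4 already zero → sign 0
signature = (0, 4, 1)

Answer: (0, 4, 1)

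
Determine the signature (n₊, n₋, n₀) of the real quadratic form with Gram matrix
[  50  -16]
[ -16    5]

step 0: pivot 50 → sign +
step 1: pivot -3/25 → sign −
signature = (1, 1, 0)

Answer: (1, 1, 0)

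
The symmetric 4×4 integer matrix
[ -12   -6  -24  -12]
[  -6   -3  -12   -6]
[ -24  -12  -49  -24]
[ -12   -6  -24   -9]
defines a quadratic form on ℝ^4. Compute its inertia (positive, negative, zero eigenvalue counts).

step 0: pivot -12 → sign −
step 1: pivot -1 → sign −
step 2: pivot 3 → sign +
step 3: row/col 3 already zero → sign 0
signature = (1, 2, 1)

Answer: (1, 2, 1)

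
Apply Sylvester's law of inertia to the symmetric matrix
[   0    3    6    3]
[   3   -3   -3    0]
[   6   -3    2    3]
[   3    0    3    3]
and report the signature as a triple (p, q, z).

Answer: (2, 1, 1)

Derivation:
step 0: pivot -3 → sign −
step 1: pivot 3 → sign +
step 2: pivot 2 → sign +
step 3: row/col 3 already zero → sign 0
signature = (2, 1, 1)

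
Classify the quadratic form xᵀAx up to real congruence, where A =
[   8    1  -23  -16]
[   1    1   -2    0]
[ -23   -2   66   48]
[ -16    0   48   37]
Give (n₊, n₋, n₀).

step 0: pivot 8 → sign +
step 1: pivot 7/8 → sign +
step 2: pivot -1 → sign −
step 3: pivot 3/7 → sign +
signature = (3, 1, 0)

Answer: (3, 1, 0)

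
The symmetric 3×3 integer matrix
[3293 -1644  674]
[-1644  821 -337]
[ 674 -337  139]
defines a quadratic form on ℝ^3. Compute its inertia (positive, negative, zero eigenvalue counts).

step 0: pivot 3293 → sign +
step 1: pivot 817/3293 → sign +
step 2: pivot -6/817 → sign −
signature = (2, 1, 0)

Answer: (2, 1, 0)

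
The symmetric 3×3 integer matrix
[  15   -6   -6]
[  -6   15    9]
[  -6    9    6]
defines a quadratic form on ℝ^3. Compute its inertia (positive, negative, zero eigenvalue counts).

Answer: (3, 0, 0)

Derivation:
step 0: pivot 15 → sign +
step 1: pivot 63/5 → sign +
step 2: pivot 1/7 → sign +
signature = (3, 0, 0)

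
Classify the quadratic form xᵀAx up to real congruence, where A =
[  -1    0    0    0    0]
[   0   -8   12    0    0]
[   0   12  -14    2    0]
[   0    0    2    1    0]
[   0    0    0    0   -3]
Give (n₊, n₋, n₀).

step 0: pivot -1 → sign −
step 1: pivot -8 → sign −
step 2: pivot 4 → sign +
step 3: pivot -3 → sign −
step 4: row/col 4 already zero → sign 0
signature = (1, 3, 1)

Answer: (1, 3, 1)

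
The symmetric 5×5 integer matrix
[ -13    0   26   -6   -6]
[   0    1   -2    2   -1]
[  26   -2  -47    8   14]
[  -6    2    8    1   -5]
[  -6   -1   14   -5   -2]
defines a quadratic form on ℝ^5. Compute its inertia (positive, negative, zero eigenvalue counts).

Answer: (2, 2, 1)

Derivation:
step 0: pivot -13 → sign −
step 1: pivot 1 → sign +
step 2: pivot 1 → sign +
step 3: pivot -3/13 → sign −
step 4: row/col 4 already zero → sign 0
signature = (2, 2, 1)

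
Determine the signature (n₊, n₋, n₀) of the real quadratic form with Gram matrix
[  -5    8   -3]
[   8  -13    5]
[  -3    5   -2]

step 0: pivot -5 → sign −
step 1: pivot -1/5 → sign −
step 2: row/col 2 already zero → sign 0
signature = (0, 2, 1)

Answer: (0, 2, 1)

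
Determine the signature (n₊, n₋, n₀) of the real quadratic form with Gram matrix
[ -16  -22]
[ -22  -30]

step 0: pivot -16 → sign −
step 1: pivot 1/4 → sign +
signature = (1, 1, 0)

Answer: (1, 1, 0)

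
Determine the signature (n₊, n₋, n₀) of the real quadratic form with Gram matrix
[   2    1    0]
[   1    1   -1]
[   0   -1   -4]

Answer: (2, 1, 0)

Derivation:
step 0: pivot 2 → sign +
step 1: pivot 1/2 → sign +
step 2: pivot -6 → sign −
signature = (2, 1, 0)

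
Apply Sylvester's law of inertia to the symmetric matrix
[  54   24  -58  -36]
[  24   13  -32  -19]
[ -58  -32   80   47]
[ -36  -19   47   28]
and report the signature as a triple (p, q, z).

Answer: (4, 0, 0)

Derivation:
step 0: pivot 54 → sign +
step 1: pivot 7/3 → sign +
step 2: pivot 10/9 → sign +
step 3: pivot 3/70 → sign +
signature = (4, 0, 0)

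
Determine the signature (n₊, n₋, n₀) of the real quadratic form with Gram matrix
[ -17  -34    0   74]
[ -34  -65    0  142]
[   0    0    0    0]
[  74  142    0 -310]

step 0: pivot -17 → sign −
step 1: pivot 3 → sign +
step 2: pivot 2/17 → sign +
step 3: row/col 3 already zero → sign 0
signature = (2, 1, 1)

Answer: (2, 1, 1)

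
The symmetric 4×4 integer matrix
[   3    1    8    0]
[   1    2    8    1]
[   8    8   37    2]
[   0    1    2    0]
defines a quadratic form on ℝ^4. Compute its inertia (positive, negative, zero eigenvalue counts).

step 0: pivot 3 → sign +
step 1: pivot 5/3 → sign +
step 2: pivot -7/5 → sign −
step 3: pivot 3/7 → sign +
signature = (3, 1, 0)

Answer: (3, 1, 0)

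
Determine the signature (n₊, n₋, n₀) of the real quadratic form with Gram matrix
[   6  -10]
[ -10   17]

step 0: pivot 6 → sign +
step 1: pivot 1/3 → sign +
signature = (2, 0, 0)

Answer: (2, 0, 0)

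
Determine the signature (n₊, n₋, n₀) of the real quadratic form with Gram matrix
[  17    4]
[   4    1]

step 0: pivot 17 → sign +
step 1: pivot 1/17 → sign +
signature = (2, 0, 0)

Answer: (2, 0, 0)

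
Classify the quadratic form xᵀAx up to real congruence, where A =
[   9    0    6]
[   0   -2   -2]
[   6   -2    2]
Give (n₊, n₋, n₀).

step 0: pivot 9 → sign +
step 1: pivot -2 → sign −
step 2: row/col 2 already zero → sign 0
signature = (1, 1, 1)

Answer: (1, 1, 1)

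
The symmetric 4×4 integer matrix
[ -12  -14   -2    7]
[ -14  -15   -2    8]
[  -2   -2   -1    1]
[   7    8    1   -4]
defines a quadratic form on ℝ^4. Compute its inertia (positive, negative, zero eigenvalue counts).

Answer: (2, 2, 0)

Derivation:
step 0: pivot -12 → sign −
step 1: pivot 4/3 → sign +
step 2: pivot -3/4 → sign −
step 3: pivot 1/12 → sign +
signature = (2, 2, 0)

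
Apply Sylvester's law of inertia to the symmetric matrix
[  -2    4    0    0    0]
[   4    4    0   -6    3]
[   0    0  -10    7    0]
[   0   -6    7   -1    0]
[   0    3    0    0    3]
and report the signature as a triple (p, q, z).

step 0: pivot -2 → sign −
step 1: pivot 12 → sign +
step 2: pivot -10 → sign −
step 3: pivot 9/10 → sign +
step 4: pivot -1/4 → sign −
signature = (2, 3, 0)

Answer: (2, 3, 0)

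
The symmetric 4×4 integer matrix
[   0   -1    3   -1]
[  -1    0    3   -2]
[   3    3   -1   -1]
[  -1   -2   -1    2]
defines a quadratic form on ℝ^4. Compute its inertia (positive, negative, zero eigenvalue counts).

Answer: (3, 1, 0)

Derivation:
step 0: pivot -2 → sign −
step 1: pivot 1/2 → sign +
step 2: pivot 17 → sign +
step 3: pivot 2/17 → sign +
signature = (3, 1, 0)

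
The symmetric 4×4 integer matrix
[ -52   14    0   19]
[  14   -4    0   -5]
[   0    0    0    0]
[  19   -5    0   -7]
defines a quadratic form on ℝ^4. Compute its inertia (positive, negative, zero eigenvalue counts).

step 0: pivot -52 → sign −
step 1: pivot -3/13 → sign −
step 2: row/col 2 already zero → sign 0
step 3: row/col 3 already zero → sign 0
signature = (0, 2, 2)

Answer: (0, 2, 2)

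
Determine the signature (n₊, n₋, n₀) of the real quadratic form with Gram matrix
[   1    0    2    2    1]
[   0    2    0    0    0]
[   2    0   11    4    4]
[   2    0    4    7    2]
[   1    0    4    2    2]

Answer: (5, 0, 0)

Derivation:
step 0: pivot 1 → sign +
step 1: pivot 2 → sign +
step 2: pivot 7 → sign +
step 3: pivot 3 → sign +
step 4: pivot 3/7 → sign +
signature = (5, 0, 0)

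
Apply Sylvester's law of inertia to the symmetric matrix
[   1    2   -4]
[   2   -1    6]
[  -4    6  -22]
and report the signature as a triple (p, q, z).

step 0: pivot 1 → sign +
step 1: pivot -5 → sign −
step 2: pivot 6/5 → sign +
signature = (2, 1, 0)

Answer: (2, 1, 0)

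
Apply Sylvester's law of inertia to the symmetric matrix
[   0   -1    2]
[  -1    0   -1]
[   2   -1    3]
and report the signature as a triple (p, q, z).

step 0: pivot -2 → sign −
step 1: pivot 1/2 → sign +
step 2: pivot -1 → sign −
signature = (1, 2, 0)

Answer: (1, 2, 0)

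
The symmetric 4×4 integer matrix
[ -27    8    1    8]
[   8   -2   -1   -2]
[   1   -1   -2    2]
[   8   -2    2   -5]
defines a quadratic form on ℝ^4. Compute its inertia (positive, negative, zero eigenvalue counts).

Answer: (1, 3, 0)

Derivation:
step 0: pivot -27 → sign −
step 1: pivot 10/27 → sign +
step 2: pivot -33/10 → sign −
step 3: pivot -3/11 → sign −
signature = (1, 3, 0)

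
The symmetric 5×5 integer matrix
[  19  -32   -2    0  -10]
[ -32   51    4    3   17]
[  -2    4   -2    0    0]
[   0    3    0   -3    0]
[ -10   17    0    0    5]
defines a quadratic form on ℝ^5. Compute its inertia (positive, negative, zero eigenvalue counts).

step 0: pivot 19 → sign +
step 1: pivot -55/19 → sign −
step 2: pivot -114/55 → sign −
step 3: pivot 6/19 → sign +
step 4: pivot 1/6 → sign +
signature = (3, 2, 0)

Answer: (3, 2, 0)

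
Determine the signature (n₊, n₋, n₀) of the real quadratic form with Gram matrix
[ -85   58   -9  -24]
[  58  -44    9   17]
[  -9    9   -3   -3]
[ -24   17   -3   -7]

Answer: (0, 4, 0)

Derivation:
step 0: pivot -85 → sign −
step 1: pivot -376/85 → sign −
step 2: pivot -75/376 → sign −
step 3: pivot -3/25 → sign −
signature = (0, 4, 0)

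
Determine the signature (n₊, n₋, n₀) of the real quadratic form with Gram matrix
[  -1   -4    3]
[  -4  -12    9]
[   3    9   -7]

step 0: pivot -1 → sign −
step 1: pivot 4 → sign +
step 2: pivot -1/4 → sign −
signature = (1, 2, 0)

Answer: (1, 2, 0)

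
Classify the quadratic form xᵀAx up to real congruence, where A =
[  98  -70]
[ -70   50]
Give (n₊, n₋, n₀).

step 0: pivot 98 → sign +
step 1: row/col 1 already zero → sign 0
signature = (1, 0, 1)

Answer: (1, 0, 1)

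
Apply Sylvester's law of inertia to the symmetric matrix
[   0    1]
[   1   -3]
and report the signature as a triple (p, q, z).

Answer: (1, 1, 0)

Derivation:
step 0: pivot -3 → sign −
step 1: pivot 1/3 → sign +
signature = (1, 1, 0)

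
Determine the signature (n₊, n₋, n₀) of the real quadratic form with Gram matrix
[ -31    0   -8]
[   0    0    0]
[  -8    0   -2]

step 0: pivot -31 → sign −
step 1: pivot 2/31 → sign +
step 2: row/col 2 already zero → sign 0
signature = (1, 1, 1)

Answer: (1, 1, 1)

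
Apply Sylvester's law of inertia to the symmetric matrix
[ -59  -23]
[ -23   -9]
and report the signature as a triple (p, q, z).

Answer: (0, 2, 0)

Derivation:
step 0: pivot -59 → sign −
step 1: pivot -2/59 → sign −
signature = (0, 2, 0)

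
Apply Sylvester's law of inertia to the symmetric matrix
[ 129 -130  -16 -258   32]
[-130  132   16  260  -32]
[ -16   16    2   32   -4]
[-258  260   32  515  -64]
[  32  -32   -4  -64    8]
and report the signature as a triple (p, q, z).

Answer: (2, 1, 2)

Derivation:
step 0: pivot 129 → sign +
step 1: pivot 128/129 → sign +
step 2: pivot -1 → sign −
step 3: row/col 3 already zero → sign 0
step 4: row/col 4 already zero → sign 0
signature = (2, 1, 2)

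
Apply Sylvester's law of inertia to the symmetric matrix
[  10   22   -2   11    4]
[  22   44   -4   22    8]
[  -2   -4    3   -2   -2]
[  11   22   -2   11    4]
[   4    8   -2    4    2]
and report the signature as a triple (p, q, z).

step 0: pivot 10 → sign +
step 1: pivot -22/5 → sign −
step 2: pivot 29/11 → sign +
step 3: pivot -2/29 → sign −
step 4: row/col 4 already zero → sign 0
signature = (2, 2, 1)

Answer: (2, 2, 1)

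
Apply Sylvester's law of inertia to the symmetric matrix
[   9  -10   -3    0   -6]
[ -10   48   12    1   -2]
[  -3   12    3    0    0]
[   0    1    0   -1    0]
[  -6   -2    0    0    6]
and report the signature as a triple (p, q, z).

step 0: pivot 9 → sign +
step 1: pivot 332/9 → sign +
step 2: pivot -3/83 → sign −
step 3: pivot 1/2 → sign +
step 4: row/col 4 already zero → sign 0
signature = (3, 1, 1)

Answer: (3, 1, 1)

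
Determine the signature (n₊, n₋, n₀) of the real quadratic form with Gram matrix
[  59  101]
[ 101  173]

Answer: (2, 0, 0)

Derivation:
step 0: pivot 59 → sign +
step 1: pivot 6/59 → sign +
signature = (2, 0, 0)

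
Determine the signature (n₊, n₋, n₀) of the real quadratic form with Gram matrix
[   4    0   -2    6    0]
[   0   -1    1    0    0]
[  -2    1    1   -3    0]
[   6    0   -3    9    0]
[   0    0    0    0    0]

step 0: pivot 4 → sign +
step 1: pivot -1 → sign −
step 2: pivot 1 → sign +
step 3: row/col 3 already zero → sign 0
step 4: row/col 4 already zero → sign 0
signature = (2, 1, 2)

Answer: (2, 1, 2)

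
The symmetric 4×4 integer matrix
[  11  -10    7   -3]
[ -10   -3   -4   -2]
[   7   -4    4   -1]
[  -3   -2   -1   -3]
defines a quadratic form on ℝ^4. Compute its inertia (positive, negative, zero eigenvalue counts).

Answer: (2, 2, 0)

Derivation:
step 0: pivot 11 → sign +
step 1: pivot -133/11 → sign −
step 2: pivot 1/133 → sign +
step 3: pivot -2 → sign −
signature = (2, 2, 0)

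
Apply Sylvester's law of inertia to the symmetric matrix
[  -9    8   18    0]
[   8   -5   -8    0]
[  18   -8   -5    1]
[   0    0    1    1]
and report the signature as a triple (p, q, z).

Answer: (2, 2, 0)

Derivation:
step 0: pivot -9 → sign −
step 1: pivot 19/9 → sign +
step 2: pivot 13/19 → sign +
step 3: pivot -6/13 → sign −
signature = (2, 2, 0)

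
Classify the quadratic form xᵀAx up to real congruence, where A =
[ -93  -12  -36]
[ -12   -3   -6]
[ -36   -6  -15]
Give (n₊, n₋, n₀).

Answer: (1, 2, 0)

Derivation:
step 0: pivot -93 → sign −
step 1: pivot -45/31 → sign −
step 2: pivot 1/5 → sign +
signature = (1, 2, 0)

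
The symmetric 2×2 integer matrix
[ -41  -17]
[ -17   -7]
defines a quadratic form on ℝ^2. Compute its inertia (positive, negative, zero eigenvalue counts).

step 0: pivot -41 → sign −
step 1: pivot 2/41 → sign +
signature = (1, 1, 0)

Answer: (1, 1, 0)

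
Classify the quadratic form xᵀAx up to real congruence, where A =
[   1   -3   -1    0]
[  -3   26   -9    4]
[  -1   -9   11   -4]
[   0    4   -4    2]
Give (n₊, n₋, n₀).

Answer: (4, 0, 0)

Derivation:
step 0: pivot 1 → sign +
step 1: pivot 17 → sign +
step 2: pivot 26/17 → sign +
step 3: pivot 2/13 → sign +
signature = (4, 0, 0)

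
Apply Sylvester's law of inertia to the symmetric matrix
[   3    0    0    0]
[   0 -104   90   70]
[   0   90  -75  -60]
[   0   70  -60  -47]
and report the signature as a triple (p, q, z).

step 0: pivot 3 → sign +
step 1: pivot -104 → sign −
step 2: pivot 75/26 → sign +
step 3: row/col 3 already zero → sign 0
signature = (2, 1, 1)

Answer: (2, 1, 1)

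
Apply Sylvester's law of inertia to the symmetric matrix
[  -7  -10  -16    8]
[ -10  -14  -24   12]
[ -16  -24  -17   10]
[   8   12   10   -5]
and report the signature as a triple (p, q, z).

Answer: (3, 1, 0)

Derivation:
step 0: pivot -7 → sign −
step 1: pivot 2/7 → sign +
step 2: pivot 15 → sign +
step 3: pivot 3/5 → sign +
signature = (3, 1, 0)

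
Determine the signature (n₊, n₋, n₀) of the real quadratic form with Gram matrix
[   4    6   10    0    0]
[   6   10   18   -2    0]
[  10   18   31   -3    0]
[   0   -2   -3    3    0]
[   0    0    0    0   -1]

step 0: pivot 4 → sign +
step 1: pivot 1 → sign +
step 2: pivot -3 → sign −
step 3: pivot 2 → sign +
step 4: pivot -1 → sign −
signature = (3, 2, 0)

Answer: (3, 2, 0)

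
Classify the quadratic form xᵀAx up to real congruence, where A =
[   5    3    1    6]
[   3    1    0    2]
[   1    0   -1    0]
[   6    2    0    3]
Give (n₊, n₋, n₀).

Answer: (1, 3, 0)

Derivation:
step 0: pivot 5 → sign +
step 1: pivot -4/5 → sign −
step 2: pivot -3/4 → sign −
step 3: pivot -1 → sign −
signature = (1, 3, 0)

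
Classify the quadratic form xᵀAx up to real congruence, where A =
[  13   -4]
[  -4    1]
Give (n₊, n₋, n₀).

step 0: pivot 13 → sign +
step 1: pivot -3/13 → sign −
signature = (1, 1, 0)

Answer: (1, 1, 0)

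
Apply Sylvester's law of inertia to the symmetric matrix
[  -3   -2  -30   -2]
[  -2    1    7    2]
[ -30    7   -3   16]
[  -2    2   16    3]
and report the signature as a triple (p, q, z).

Answer: (1, 2, 1)

Derivation:
step 0: pivot -3 → sign −
step 1: pivot 7/3 → sign +
step 2: pivot -108/7 → sign −
step 3: row/col 3 already zero → sign 0
signature = (1, 2, 1)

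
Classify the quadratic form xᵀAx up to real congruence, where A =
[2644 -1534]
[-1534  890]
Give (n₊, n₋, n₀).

Answer: (2, 0, 0)

Derivation:
step 0: pivot 2644 → sign +
step 1: pivot 1/661 → sign +
signature = (2, 0, 0)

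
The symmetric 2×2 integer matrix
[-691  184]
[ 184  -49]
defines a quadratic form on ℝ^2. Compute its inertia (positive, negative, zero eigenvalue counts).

Answer: (0, 2, 0)

Derivation:
step 0: pivot -691 → sign −
step 1: pivot -3/691 → sign −
signature = (0, 2, 0)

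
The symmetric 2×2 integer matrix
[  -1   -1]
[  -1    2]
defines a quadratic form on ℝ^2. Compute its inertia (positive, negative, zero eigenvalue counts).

step 0: pivot -1 → sign −
step 1: pivot 3 → sign +
signature = (1, 1, 0)

Answer: (1, 1, 0)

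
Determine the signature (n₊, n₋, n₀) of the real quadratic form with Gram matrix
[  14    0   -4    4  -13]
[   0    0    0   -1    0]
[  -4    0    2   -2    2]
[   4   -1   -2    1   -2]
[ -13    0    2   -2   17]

Answer: (4, 1, 0)

Derivation:
step 0: pivot 14 → sign +
step 1: pivot 6/7 → sign +
step 2: pivot -1 → sign −
step 3: pivot 1 → sign +
step 4: pivot 3/2 → sign +
signature = (4, 1, 0)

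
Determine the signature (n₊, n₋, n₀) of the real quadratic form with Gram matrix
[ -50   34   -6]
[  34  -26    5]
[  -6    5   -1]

Answer: (1, 2, 0)

Derivation:
step 0: pivot -50 → sign −
step 1: pivot -72/25 → sign −
step 2: pivot 1/72 → sign +
signature = (1, 2, 0)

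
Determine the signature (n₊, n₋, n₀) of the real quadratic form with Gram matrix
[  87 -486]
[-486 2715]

Answer: (2, 0, 0)

Derivation:
step 0: pivot 87 → sign +
step 1: pivot 3/29 → sign +
signature = (2, 0, 0)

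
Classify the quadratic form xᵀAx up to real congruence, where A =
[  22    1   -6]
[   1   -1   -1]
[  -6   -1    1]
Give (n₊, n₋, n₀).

Answer: (1, 2, 0)

Derivation:
step 0: pivot 22 → sign +
step 1: pivot -23/22 → sign −
step 2: pivot -3/23 → sign −
signature = (1, 2, 0)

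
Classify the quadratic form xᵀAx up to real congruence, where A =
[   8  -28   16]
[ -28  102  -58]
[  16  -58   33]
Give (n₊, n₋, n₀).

Answer: (2, 0, 1)

Derivation:
step 0: pivot 8 → sign +
step 1: pivot 4 → sign +
step 2: row/col 2 already zero → sign 0
signature = (2, 0, 1)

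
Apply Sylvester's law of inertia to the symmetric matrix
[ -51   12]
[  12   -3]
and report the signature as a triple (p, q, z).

Answer: (0, 2, 0)

Derivation:
step 0: pivot -51 → sign −
step 1: pivot -3/17 → sign −
signature = (0, 2, 0)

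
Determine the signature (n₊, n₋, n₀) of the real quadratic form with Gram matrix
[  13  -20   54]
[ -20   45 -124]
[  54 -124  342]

step 0: pivot 13 → sign +
step 1: pivot 185/13 → sign +
step 2: pivot 2/185 → sign +
signature = (3, 0, 0)

Answer: (3, 0, 0)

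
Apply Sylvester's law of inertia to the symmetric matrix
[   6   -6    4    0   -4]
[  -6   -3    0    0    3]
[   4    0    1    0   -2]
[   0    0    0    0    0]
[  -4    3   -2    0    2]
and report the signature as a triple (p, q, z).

step 0: pivot 6 → sign +
step 1: pivot -9 → sign −
step 2: pivot 1/9 → sign +
step 3: pivot -1 → sign −
step 4: row/col 4 already zero → sign 0
signature = (2, 2, 1)

Answer: (2, 2, 1)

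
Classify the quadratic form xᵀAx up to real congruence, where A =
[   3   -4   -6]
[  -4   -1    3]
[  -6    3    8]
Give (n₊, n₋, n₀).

step 0: pivot 3 → sign +
step 1: pivot -19/3 → sign −
step 2: pivot -1/19 → sign −
signature = (1, 2, 0)

Answer: (1, 2, 0)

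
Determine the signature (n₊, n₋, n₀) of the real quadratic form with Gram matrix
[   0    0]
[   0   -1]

step 0: pivot -1 → sign −
step 1: row/col 1 already zero → sign 0
signature = (0, 1, 1)

Answer: (0, 1, 1)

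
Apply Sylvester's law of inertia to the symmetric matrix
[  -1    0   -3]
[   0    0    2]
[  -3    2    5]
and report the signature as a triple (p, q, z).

step 0: pivot -1 → sign −
step 1: pivot 14 → sign +
step 2: pivot -2/7 → sign −
signature = (1, 2, 0)

Answer: (1, 2, 0)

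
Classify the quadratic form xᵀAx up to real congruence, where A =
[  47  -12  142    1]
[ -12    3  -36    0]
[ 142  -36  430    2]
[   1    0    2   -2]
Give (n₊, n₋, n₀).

step 0: pivot 47 → sign +
step 1: pivot -3/47 → sign −
step 2: pivot 2 → sign +
step 3: pivot -1 → sign −
signature = (2, 2, 0)

Answer: (2, 2, 0)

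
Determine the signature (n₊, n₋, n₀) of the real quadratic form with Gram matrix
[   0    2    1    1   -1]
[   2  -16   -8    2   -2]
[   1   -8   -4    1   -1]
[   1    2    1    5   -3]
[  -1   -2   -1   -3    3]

step 0: pivot -16 → sign −
step 1: pivot 1/4 → sign +
step 2: pivot -1 → sign −
step 3: pivot 6 → sign +
step 4: row/col 4 already zero → sign 0
signature = (2, 2, 1)

Answer: (2, 2, 1)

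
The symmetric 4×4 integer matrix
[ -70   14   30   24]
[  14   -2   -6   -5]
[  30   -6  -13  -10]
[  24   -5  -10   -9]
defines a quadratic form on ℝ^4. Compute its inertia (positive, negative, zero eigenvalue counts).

step 0: pivot -70 → sign −
step 1: pivot 4/5 → sign +
step 2: pivot -1/7 → sign −
step 3: pivot -1/4 → sign −
signature = (1, 3, 0)

Answer: (1, 3, 0)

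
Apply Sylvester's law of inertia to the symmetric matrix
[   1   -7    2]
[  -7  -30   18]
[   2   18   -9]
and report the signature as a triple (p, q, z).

Answer: (1, 2, 0)

Derivation:
step 0: pivot 1 → sign +
step 1: pivot -79 → sign −
step 2: pivot -3/79 → sign −
signature = (1, 2, 0)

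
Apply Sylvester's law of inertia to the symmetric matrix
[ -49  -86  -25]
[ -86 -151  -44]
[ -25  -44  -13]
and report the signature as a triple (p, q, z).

Answer: (0, 2, 1)

Derivation:
step 0: pivot -49 → sign −
step 1: pivot -3/49 → sign −
step 2: row/col 2 already zero → sign 0
signature = (0, 2, 1)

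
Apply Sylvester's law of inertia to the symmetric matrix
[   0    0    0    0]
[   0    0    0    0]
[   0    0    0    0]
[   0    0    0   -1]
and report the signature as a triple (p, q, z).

Answer: (0, 1, 3)

Derivation:
step 0: pivot -1 → sign −
step 1: row/col 1 already zero → sign 0
step 2: row/col 2 already zero → sign 0
step 3: row/col 3 already zero → sign 0
signature = (0, 1, 3)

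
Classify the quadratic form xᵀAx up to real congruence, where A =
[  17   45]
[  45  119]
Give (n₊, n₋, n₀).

Answer: (1, 1, 0)

Derivation:
step 0: pivot 17 → sign +
step 1: pivot -2/17 → sign −
signature = (1, 1, 0)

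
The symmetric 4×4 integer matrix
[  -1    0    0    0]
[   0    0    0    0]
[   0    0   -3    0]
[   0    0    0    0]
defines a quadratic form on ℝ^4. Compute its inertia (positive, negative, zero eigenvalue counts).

Answer: (0, 2, 2)

Derivation:
step 0: pivot -1 → sign −
step 1: pivot -3 → sign −
step 2: row/col 2 already zero → sign 0
step 3: row/col 3 already zero → sign 0
signature = (0, 2, 2)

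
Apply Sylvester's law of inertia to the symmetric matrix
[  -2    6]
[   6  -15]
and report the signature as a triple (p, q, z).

Answer: (1, 1, 0)

Derivation:
step 0: pivot -2 → sign −
step 1: pivot 3 → sign +
signature = (1, 1, 0)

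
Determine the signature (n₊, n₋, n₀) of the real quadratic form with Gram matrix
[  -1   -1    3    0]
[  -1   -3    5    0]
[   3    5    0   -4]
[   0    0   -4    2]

Answer: (2, 2, 0)

Derivation:
step 0: pivot -1 → sign −
step 1: pivot -2 → sign −
step 2: pivot 11 → sign +
step 3: pivot 6/11 → sign +
signature = (2, 2, 0)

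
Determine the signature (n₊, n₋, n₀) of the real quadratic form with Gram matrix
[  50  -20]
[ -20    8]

step 0: pivot 50 → sign +
step 1: row/col 1 already zero → sign 0
signature = (1, 0, 1)

Answer: (1, 0, 1)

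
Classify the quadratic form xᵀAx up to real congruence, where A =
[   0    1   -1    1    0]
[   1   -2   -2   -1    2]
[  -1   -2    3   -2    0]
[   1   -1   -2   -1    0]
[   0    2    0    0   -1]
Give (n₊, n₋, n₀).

Answer: (2, 3, 0)

Derivation:
step 0: pivot -2 → sign −
step 1: pivot 1/2 → sign +
step 2: pivot -3 → sign −
step 3: pivot -2/3 → sign −
step 4: pivot 3 → sign +
signature = (2, 3, 0)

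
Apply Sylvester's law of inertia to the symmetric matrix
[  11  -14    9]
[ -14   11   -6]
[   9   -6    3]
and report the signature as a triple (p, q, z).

step 0: pivot 11 → sign +
step 1: pivot -75/11 → sign −
step 2: row/col 2 already zero → sign 0
signature = (1, 1, 1)

Answer: (1, 1, 1)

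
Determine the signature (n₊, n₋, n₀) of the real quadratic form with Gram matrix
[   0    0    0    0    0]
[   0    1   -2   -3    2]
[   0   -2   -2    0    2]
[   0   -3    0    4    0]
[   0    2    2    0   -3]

Answer: (2, 2, 1)

Derivation:
step 0: pivot 1 → sign +
step 1: pivot -6 → sign −
step 2: pivot 1 → sign +
step 3: pivot -1 → sign −
step 4: row/col 4 already zero → sign 0
signature = (2, 2, 1)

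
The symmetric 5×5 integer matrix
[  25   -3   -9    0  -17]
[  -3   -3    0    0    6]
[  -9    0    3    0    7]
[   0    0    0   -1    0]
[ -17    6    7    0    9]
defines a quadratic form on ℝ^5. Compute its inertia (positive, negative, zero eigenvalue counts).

step 0: pivot 25 → sign +
step 1: pivot -84/25 → sign −
step 2: pivot 3/28 → sign +
step 3: pivot -1 → sign −
step 4: pivot 2/3 → sign +
signature = (3, 2, 0)

Answer: (3, 2, 0)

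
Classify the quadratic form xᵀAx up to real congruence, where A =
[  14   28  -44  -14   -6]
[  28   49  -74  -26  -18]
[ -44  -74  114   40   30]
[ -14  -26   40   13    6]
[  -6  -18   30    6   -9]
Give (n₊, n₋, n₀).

Answer: (3, 2, 0)

Derivation:
step 0: pivot 14 → sign +
step 1: pivot -7 → sign −
step 2: pivot 26/7 → sign +
step 3: pivot -3/7 → sign −
step 4: pivot 3/13 → sign +
signature = (3, 2, 0)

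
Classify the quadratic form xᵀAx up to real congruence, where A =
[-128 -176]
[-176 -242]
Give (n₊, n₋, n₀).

step 0: pivot -128 → sign −
step 1: row/col 1 already zero → sign 0
signature = (0, 1, 1)

Answer: (0, 1, 1)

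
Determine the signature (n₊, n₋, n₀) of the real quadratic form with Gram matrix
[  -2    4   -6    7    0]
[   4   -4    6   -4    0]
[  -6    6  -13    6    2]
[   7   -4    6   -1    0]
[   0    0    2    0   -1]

Answer: (1, 3, 1)

Derivation:
step 0: pivot -2 → sign −
step 1: pivot 4 → sign +
step 2: pivot -4 → sign −
step 3: pivot -3/2 → sign −
step 4: row/col 4 already zero → sign 0
signature = (1, 3, 1)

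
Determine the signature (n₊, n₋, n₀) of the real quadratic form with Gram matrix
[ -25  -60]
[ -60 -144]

Answer: (0, 1, 1)

Derivation:
step 0: pivot -25 → sign −
step 1: row/col 1 already zero → sign 0
signature = (0, 1, 1)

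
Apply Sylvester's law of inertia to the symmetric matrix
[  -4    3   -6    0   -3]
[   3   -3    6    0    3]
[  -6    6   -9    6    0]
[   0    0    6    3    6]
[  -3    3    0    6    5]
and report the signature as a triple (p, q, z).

step 0: pivot -4 → sign −
step 1: pivot -3/4 → sign −
step 2: pivot 3 → sign +
step 3: pivot -9 → sign −
step 4: row/col 4 already zero → sign 0
signature = (1, 3, 1)

Answer: (1, 3, 1)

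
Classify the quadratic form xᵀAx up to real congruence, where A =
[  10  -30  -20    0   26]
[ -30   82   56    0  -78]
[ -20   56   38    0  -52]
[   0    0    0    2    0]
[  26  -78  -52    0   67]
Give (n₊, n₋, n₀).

step 0: pivot 10 → sign +
step 1: pivot -8 → sign −
step 2: pivot 2 → sign +
step 3: pivot -3/5 → sign −
step 4: row/col 4 already zero → sign 0
signature = (2, 2, 1)

Answer: (2, 2, 1)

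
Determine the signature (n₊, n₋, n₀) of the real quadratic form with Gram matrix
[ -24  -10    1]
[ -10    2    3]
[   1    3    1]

Answer: (1, 2, 0)

Derivation:
step 0: pivot -24 → sign −
step 1: pivot 37/6 → sign +
step 2: pivot -3/74 → sign −
signature = (1, 2, 0)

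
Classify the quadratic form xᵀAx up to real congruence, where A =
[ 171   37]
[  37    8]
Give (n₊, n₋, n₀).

step 0: pivot 171 → sign +
step 1: pivot -1/171 → sign −
signature = (1, 1, 0)

Answer: (1, 1, 0)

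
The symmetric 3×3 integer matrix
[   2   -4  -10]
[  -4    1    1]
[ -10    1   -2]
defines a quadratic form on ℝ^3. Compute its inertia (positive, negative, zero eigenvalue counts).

step 0: pivot 2 → sign +
step 1: pivot -7 → sign −
step 2: pivot -3/7 → sign −
signature = (1, 2, 0)

Answer: (1, 2, 0)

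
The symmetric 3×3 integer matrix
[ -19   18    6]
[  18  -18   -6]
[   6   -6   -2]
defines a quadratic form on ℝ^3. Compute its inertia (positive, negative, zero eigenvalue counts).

Answer: (0, 2, 1)

Derivation:
step 0: pivot -19 → sign −
step 1: pivot -18/19 → sign −
step 2: row/col 2 already zero → sign 0
signature = (0, 2, 1)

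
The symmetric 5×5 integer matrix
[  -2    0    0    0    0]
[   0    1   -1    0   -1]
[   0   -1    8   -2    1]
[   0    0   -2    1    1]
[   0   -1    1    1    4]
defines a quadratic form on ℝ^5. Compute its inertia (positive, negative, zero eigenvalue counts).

step 0: pivot -2 → sign −
step 1: pivot 1 → sign +
step 2: pivot 7 → sign +
step 3: pivot 3/7 → sign +
step 4: pivot 2/3 → sign +
signature = (4, 1, 0)

Answer: (4, 1, 0)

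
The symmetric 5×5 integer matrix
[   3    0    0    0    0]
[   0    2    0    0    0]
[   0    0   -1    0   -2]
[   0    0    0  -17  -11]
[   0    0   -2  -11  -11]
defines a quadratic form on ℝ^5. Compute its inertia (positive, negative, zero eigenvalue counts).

step 0: pivot 3 → sign +
step 1: pivot 2 → sign +
step 2: pivot -1 → sign −
step 3: pivot -17 → sign −
step 4: pivot 2/17 → sign +
signature = (3, 2, 0)

Answer: (3, 2, 0)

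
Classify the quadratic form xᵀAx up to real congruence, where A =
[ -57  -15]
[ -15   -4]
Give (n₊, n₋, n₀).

step 0: pivot -57 → sign −
step 1: pivot -1/19 → sign −
signature = (0, 2, 0)

Answer: (0, 2, 0)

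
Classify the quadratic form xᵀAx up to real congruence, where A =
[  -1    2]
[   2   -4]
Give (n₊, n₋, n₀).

Answer: (0, 1, 1)

Derivation:
step 0: pivot -1 → sign −
step 1: row/col 1 already zero → sign 0
signature = (0, 1, 1)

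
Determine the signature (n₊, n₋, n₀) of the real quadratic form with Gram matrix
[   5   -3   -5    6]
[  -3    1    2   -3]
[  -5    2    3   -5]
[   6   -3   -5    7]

Answer: (2, 2, 0)

Derivation:
step 0: pivot 5 → sign +
step 1: pivot -4/5 → sign −
step 2: pivot -3/4 → sign −
step 3: pivot 1/3 → sign +
signature = (2, 2, 0)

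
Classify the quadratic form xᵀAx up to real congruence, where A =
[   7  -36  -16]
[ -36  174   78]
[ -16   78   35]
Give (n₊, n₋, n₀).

Answer: (2, 1, 0)

Derivation:
step 0: pivot 7 → sign +
step 1: pivot -78/7 → sign −
step 2: pivot 1/13 → sign +
signature = (2, 1, 0)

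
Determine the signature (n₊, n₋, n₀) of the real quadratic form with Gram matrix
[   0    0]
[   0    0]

Answer: (0, 0, 2)

Derivation:
step 0: row/col 0 already zero → sign 0
step 1: row/col 1 already zero → sign 0
signature = (0, 0, 2)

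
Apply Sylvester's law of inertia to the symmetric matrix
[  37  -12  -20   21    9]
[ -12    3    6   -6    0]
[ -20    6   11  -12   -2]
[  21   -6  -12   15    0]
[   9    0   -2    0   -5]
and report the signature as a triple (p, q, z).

Answer: (3, 2, 0)

Derivation:
step 0: pivot 37 → sign +
step 1: pivot -33/37 → sign −
step 2: pivot 5/11 → sign +
step 3: pivot 6/5 → sign +
step 4: pivot -3/2 → sign −
signature = (3, 2, 0)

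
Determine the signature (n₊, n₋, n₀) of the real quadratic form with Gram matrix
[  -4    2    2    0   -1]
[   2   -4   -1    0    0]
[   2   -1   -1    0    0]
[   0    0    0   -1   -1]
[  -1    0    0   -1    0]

step 0: pivot -4 → sign −
step 1: pivot -3 → sign −
step 2: pivot -1 → sign −
step 3: pivot 4/3 → sign +
step 4: pivot -3/16 → sign −
signature = (1, 4, 0)

Answer: (1, 4, 0)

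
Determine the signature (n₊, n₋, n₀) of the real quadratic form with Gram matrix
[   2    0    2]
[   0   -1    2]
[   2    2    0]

step 0: pivot 2 → sign +
step 1: pivot -1 → sign −
step 2: pivot 2 → sign +
signature = (2, 1, 0)

Answer: (2, 1, 0)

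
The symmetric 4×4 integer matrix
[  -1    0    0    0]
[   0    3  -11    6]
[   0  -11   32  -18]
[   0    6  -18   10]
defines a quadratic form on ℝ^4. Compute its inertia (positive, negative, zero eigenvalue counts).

step 0: pivot -1 → sign −
step 1: pivot 3 → sign +
step 2: pivot -25/3 → sign −
step 3: pivot -2/25 → sign −
signature = (1, 3, 0)

Answer: (1, 3, 0)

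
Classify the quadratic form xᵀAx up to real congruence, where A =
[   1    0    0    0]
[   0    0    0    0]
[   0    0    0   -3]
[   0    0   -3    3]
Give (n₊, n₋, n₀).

Answer: (2, 1, 1)

Derivation:
step 0: pivot 1 → sign +
step 1: pivot 3 → sign +
step 2: pivot -3 → sign −
step 3: row/col 3 already zero → sign 0
signature = (2, 1, 1)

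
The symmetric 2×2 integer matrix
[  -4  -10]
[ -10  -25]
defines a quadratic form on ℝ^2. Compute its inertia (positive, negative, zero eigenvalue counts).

step 0: pivot -4 → sign −
step 1: row/col 1 already zero → sign 0
signature = (0, 1, 1)

Answer: (0, 1, 1)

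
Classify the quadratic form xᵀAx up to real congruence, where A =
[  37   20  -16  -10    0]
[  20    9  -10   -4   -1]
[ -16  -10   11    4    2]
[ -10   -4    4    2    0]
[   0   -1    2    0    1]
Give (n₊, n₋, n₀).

step 0: pivot 37 → sign +
step 1: pivot -67/37 → sign −
step 2: pivot 341/67 → sign +
step 3: pivot 6/341 → sign +
step 4: row/col 4 already zero → sign 0
signature = (3, 1, 1)

Answer: (3, 1, 1)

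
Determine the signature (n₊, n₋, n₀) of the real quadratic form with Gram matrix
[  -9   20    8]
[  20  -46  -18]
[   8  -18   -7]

step 0: pivot -9 → sign −
step 1: pivot -14/9 → sign −
step 2: pivot 1/7 → sign +
signature = (1, 2, 0)

Answer: (1, 2, 0)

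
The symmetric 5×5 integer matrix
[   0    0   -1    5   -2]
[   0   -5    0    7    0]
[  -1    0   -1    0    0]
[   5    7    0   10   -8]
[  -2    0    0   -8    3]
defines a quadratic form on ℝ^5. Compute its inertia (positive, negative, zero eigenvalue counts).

Answer: (1, 4, 0)

Derivation:
step 0: pivot -5 → sign −
step 1: pivot -1 → sign −
step 2: pivot 1 → sign +
step 3: pivot -26/5 → sign −
step 4: pivot -3/13 → sign −
signature = (1, 4, 0)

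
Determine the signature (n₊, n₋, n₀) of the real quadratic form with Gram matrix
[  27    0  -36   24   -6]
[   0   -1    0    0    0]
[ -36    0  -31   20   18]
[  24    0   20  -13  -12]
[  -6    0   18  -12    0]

Answer: (1, 3, 1)

Derivation:
step 0: pivot 27 → sign +
step 1: pivot -1 → sign −
step 2: pivot -79 → sign −
step 3: pivot -25/237 → sign −
step 4: row/col 4 already zero → sign 0
signature = (1, 3, 1)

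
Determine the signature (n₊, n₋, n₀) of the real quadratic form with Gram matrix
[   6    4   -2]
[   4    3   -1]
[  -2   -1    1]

step 0: pivot 6 → sign +
step 1: pivot 1/3 → sign +
step 2: row/col 2 already zero → sign 0
signature = (2, 0, 1)

Answer: (2, 0, 1)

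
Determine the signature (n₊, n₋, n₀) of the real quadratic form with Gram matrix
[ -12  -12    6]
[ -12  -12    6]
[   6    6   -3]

step 0: pivot -12 → sign −
step 1: row/col 1 already zero → sign 0
step 2: row/col 2 already zero → sign 0
signature = (0, 1, 2)

Answer: (0, 1, 2)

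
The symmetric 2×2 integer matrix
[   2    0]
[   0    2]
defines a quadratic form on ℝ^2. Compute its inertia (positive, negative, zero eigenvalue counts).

Answer: (2, 0, 0)

Derivation:
step 0: pivot 2 → sign +
step 1: pivot 2 → sign +
signature = (2, 0, 0)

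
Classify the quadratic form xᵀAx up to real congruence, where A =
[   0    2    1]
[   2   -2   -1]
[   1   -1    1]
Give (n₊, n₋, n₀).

Answer: (2, 1, 0)

Derivation:
step 0: pivot -2 → sign −
step 1: pivot 2 → sign +
step 2: pivot 3/2 → sign +
signature = (2, 1, 0)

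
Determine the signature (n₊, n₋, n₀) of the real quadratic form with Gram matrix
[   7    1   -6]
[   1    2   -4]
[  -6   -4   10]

step 0: pivot 7 → sign +
step 1: pivot 13/7 → sign +
step 2: pivot -6/13 → sign −
signature = (2, 1, 0)

Answer: (2, 1, 0)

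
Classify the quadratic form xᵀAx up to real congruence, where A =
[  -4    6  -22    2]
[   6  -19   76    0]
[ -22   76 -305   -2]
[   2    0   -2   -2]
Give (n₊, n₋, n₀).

step 0: pivot -4 → sign −
step 1: pivot -10 → sign −
step 2: pivot 9/10 → sign +
step 3: pivot -1/9 → sign −
signature = (1, 3, 0)

Answer: (1, 3, 0)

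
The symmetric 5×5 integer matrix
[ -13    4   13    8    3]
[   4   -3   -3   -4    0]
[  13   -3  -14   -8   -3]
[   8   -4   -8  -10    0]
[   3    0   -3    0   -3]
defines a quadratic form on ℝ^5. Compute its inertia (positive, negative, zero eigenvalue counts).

Answer: (0, 5, 0)

Derivation:
step 0: pivot -13 → sign −
step 1: pivot -23/13 → sign −
step 2: pivot -10/23 → sign −
step 3: pivot -2 → sign −
step 4: pivot -6/5 → sign −
signature = (0, 5, 0)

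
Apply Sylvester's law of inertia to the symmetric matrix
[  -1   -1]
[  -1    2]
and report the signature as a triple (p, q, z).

Answer: (1, 1, 0)

Derivation:
step 0: pivot -1 → sign −
step 1: pivot 3 → sign +
signature = (1, 1, 0)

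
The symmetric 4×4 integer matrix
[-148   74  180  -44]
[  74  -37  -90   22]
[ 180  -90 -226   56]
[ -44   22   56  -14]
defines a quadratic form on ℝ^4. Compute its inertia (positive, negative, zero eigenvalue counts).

step 0: pivot -148 → sign −
step 1: pivot -262/37 → sign −
step 2: pivot -6/131 → sign −
step 3: row/col 3 already zero → sign 0
signature = (0, 3, 1)

Answer: (0, 3, 1)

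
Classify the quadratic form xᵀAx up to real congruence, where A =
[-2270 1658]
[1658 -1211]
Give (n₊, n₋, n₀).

step 0: pivot -2270 → sign −
step 1: pivot -3/1135 → sign −
signature = (0, 2, 0)

Answer: (0, 2, 0)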